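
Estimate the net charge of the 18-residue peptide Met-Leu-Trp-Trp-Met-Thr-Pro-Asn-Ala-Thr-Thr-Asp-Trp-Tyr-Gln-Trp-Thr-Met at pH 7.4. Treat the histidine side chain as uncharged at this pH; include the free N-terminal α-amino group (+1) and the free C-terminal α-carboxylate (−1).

Near pH 7.4, K and R contribute +1 each, D and E contribute −1 each, and every other side chain (His included, as stated) is uncharged.
Positive (K, R): none → +0.
Negative (D, E): Asp12 → −1.
The N-terminus (+1) and C-terminus (−1) cancel.
Net charge = (+0) + (−1) = −1.

-1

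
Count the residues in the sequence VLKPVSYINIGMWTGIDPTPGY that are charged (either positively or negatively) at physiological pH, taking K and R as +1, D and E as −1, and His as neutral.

2

Charged side chains at pH ~7.4: K, R (positive); D, E (negative).
Matching residues: K3, D17.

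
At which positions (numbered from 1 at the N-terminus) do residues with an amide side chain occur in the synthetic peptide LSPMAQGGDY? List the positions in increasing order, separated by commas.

Asparagine (N) and glutamine (Q) have uncharged amide side chains.
Matching residues: Q6.

6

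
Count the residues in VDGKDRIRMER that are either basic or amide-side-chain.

4

Basic: H, K, R. Amide-side-chain: N, Q.
Basic residues here: K4, R6, R8, R11 (4).
Amide-side-chain residues here: none (0).
The two groups share no amino acid, so total = 4 + 0 = 4.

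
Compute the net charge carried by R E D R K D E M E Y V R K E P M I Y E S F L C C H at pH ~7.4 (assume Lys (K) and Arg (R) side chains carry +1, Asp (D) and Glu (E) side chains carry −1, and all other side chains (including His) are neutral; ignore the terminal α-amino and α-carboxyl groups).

Positive (K, R): R1, R4, K5, R12, K13 → +5.
Negative (D, E): E2, D3, D6, E7, E9, E14, E19 → −7.
Net charge = (+5) + (−7) = −2.

-2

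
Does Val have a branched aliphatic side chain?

Yes

V, L, and I make up the branched-chain aliphatic group.
Valine is in this group.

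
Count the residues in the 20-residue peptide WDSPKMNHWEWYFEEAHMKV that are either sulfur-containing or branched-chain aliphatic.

Sulfur-containing: C, M. Branched-chain aliphatic: I, L, V.
Sulfur-containing residues here: M6, M18 (2).
Branched-chain aliphatic residues here: V20 (1).
The two groups share no amino acid, so total = 2 + 1 = 3.

3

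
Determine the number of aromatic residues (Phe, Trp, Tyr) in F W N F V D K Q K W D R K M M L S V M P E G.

Matching residues: F1, W2, F4, W10.

4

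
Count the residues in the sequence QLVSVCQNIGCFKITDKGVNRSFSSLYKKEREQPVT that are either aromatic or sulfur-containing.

5

Aromatic: F, W, Y. Sulfur-containing: C, M.
Aromatic residues here: F12, F23, Y27 (3).
Sulfur-containing residues here: C6, C11 (2).
The two groups share no amino acid, so total = 3 + 2 = 5.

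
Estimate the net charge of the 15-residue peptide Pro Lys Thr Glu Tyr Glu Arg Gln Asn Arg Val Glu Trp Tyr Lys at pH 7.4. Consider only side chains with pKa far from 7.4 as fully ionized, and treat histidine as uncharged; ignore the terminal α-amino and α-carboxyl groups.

+1

The side chains ionized at physiological pH are Lys/Arg (+1) and Asp/Glu (−1); with His treated as neutral, nothing else contributes.
Positive (K, R): Lys2, Arg7, Arg10, Lys15 → +4.
Negative (D, E): Glu4, Glu6, Glu12 → −3.
Net charge = (+4) + (−3) = +1.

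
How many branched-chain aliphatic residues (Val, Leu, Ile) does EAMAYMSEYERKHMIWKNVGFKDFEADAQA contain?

Matching residues: I15, V19.

2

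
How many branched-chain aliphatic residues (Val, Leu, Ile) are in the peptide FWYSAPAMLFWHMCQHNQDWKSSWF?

1

Matching residues: L9.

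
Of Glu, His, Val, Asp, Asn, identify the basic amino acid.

The basic amino acids are Lys (K), Arg (R), and His (H).
Of the listed options, only His belongs to this group.

His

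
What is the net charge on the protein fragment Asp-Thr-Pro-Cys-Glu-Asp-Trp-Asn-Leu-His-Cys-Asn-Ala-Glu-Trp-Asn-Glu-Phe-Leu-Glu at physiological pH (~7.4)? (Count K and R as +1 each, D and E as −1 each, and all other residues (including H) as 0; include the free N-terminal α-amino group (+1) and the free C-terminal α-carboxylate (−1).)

Positive (K, R): none → +0.
Negative (D, E): Asp1, Glu5, Asp6, Glu14, Glu17, Glu20 → −6.
The N-terminus (+1) and C-terminus (−1) cancel.
Net charge = (+0) + (−6) = −6.

-6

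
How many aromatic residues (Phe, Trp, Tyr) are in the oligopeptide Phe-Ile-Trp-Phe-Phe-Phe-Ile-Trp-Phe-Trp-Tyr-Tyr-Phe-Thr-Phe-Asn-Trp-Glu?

13

Matching residues: Phe1, Trp3, Phe4, Phe5, Phe6, Trp8, Phe9, Trp10, Tyr11, Tyr12, Phe13, Phe15, Trp17.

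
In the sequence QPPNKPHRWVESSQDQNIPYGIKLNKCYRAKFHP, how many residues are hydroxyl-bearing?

Serine (S), threonine (T), and tyrosine (Y) each carry a hydroxyl group on the side chain.
Matching residues: S12, S13, Y20, Y28.

4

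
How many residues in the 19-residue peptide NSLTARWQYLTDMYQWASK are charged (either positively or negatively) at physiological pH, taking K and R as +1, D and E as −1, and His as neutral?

3

Charged side chains at pH ~7.4: K, R (positive); D, E (negative).
Matching residues: R6, D12, K19.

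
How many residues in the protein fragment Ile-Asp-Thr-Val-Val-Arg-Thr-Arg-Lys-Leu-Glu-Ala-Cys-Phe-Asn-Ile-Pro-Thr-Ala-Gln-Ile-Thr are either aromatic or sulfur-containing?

2

Aromatic: F, W, Y. Sulfur-containing: C, M.
Aromatic residues here: Phe14 (1).
Sulfur-containing residues here: Cys13 (1).
The two groups share no amino acid, so total = 1 + 1 = 2.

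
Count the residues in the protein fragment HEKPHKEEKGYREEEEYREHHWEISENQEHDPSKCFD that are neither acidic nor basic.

13

Acidic: D, E. Basic: K, R, H. All other residues are neither.
Matching residues: P4, G10, Y11, Y17, W22, I24, S25, N27, Q28, P32, S33, C35, F36.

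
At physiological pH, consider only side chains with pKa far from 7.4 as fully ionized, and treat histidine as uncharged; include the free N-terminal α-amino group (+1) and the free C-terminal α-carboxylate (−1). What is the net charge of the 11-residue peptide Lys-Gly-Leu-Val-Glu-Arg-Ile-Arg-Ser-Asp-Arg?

Near pH 7.4, K and R contribute +1 each, D and E contribute −1 each, and every other side chain (His included, as stated) is uncharged.
Positive (K, R): Lys1, Arg6, Arg8, Arg11 → +4.
Negative (D, E): Glu5, Asp10 → −2.
The N-terminus (+1) and C-terminus (−1) cancel.
Net charge = (+4) + (−2) = +2.

+2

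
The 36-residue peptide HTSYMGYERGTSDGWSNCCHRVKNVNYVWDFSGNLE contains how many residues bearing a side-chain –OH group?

9

S, T, and Y are the three residues with a side-chain hydroxyl.
Matching residues: T2, S3, Y4, Y7, T11, S12, S16, Y27, S32.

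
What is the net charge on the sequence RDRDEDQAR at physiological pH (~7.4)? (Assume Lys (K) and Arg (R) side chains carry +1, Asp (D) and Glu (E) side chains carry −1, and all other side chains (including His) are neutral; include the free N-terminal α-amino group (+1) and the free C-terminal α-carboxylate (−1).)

Positive (K, R): R1, R3, R9 → +3.
Negative (D, E): D2, D4, E5, D6 → −4.
The N-terminus (+1) and C-terminus (−1) cancel.
Net charge = (+3) + (−4) = −1.

-1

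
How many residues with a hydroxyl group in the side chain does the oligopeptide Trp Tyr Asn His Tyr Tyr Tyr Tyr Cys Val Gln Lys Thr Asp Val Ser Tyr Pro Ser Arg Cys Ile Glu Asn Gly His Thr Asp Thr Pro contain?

The –OH-bearing residues are Ser, Thr (aliphatic alcohols), and Tyr (phenol).
Matching residues: Tyr2, Tyr5, Tyr6, Tyr7, Tyr8, Thr13, Ser16, Tyr17, Ser19, Thr27, Thr29.

11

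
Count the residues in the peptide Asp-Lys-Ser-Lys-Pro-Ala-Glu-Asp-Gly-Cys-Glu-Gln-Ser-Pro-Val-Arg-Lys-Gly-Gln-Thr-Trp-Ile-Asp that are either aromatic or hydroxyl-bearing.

4

Aromatic: F, W, Y. Hydroxyl-bearing: S, T, Y.
Aromatic residues here: Trp21 (1).
Hydroxyl-bearing residues here: Ser3, Ser13, Thr20 (3).
(Y belongs to both groups, but none appear in this sequence.) Total = 1 + 3 = 4.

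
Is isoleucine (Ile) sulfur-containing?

Cysteine (C, thiol) and methionine (M, thioether) are the two sulfur-containing amino acids.
Isoleucine is not in this group.

No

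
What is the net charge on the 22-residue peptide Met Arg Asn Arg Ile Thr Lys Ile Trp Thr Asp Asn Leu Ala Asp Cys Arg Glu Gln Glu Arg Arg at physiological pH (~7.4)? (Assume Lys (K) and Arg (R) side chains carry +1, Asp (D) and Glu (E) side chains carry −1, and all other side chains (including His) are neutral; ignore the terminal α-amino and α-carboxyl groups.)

Positive (K, R): Arg2, Arg4, Lys7, Arg17, Arg21, Arg22 → +6.
Negative (D, E): Asp11, Asp15, Glu18, Glu20 → −4.
Net charge = (+6) + (−4) = +2.

+2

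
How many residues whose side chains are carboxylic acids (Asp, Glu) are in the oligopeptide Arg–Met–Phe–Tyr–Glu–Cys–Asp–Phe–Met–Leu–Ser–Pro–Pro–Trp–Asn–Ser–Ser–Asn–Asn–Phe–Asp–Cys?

Matching residues: Glu5, Asp7, Asp21.

3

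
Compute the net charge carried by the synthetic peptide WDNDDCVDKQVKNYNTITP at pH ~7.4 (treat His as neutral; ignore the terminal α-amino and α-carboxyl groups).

Near pH 7.4, K and R contribute +1 each, D and E contribute −1 each, and every other side chain (His included, as stated) is uncharged.
Positive (K, R): K9, K12 → +2.
Negative (D, E): D2, D4, D5, D8 → −4.
Net charge = (+2) + (−4) = −2.

-2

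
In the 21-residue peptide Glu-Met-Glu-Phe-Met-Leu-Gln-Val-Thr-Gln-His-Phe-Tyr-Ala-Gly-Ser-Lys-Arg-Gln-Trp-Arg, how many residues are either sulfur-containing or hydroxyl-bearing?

5

Sulfur-containing: C, M. Hydroxyl-bearing: S, T, Y.
Sulfur-containing residues here: Met2, Met5 (2).
Hydroxyl-bearing residues here: Thr9, Tyr13, Ser16 (3).
The two groups share no amino acid, so total = 2 + 3 = 5.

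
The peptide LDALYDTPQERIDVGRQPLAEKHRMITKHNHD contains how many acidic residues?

6

Aspartate (D) and glutamate (E) have carboxylic-acid side chains and are the acidic amino acids.
Matching residues: D2, D6, E10, D13, E21, D32.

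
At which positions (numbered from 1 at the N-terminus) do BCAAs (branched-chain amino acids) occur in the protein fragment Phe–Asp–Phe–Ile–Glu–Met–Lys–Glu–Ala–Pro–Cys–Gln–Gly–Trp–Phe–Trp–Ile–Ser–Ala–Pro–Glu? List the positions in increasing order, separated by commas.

4, 17

Valine (V), leucine (L), and isoleucine (I) are the branched-chain amino acids.
Matching residues: Ile4, Ile17.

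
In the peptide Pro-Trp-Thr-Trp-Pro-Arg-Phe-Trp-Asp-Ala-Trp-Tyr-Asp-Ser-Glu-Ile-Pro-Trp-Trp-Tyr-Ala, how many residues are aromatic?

9

Phenylalanine (F), tryptophan (W), and tyrosine (Y) have aromatic ring side chains.
Matching residues: Trp2, Trp4, Phe7, Trp8, Trp11, Tyr12, Trp18, Trp19, Tyr20.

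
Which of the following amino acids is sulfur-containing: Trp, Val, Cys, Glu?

The sulfur-bearing residues are cysteine (–SH) and methionine (–S–CH₃).
Of the listed options, only Cys belongs to this group.

Cys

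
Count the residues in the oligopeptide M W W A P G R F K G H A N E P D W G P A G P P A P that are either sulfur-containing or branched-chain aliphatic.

Sulfur-containing: C, M. Branched-chain aliphatic: I, L, V.
Sulfur-containing residues here: M1 (1).
Branched-chain aliphatic residues here: none (0).
The two groups share no amino acid, so total = 1 + 0 = 1.

1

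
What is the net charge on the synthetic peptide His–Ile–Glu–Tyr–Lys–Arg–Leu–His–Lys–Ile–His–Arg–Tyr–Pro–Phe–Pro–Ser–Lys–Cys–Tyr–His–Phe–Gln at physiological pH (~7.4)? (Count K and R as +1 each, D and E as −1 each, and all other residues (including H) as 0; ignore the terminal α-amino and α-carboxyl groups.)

Positive (K, R): Lys5, Arg6, Lys9, Arg12, Lys18 → +5.
Negative (D, E): Glu3 → −1.
Net charge = (+5) + (−1) = +4.

+4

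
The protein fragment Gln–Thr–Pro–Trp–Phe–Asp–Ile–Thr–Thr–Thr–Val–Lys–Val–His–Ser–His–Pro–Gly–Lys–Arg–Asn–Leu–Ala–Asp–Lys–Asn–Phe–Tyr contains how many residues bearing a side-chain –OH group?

6

Serine (S), threonine (T), and tyrosine (Y) each carry a hydroxyl group on the side chain.
Matching residues: Thr2, Thr8, Thr9, Thr10, Ser15, Tyr28.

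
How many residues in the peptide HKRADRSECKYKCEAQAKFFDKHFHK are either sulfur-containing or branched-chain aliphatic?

2

Sulfur-containing: C, M. Branched-chain aliphatic: I, L, V.
Sulfur-containing residues here: C9, C13 (2).
Branched-chain aliphatic residues here: none (0).
The two groups share no amino acid, so total = 2 + 0 = 2.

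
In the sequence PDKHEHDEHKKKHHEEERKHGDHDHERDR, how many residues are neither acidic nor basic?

Acidic: D, E. Basic: K, R, H. All other residues are neither.
Matching residues: P1, G21.

2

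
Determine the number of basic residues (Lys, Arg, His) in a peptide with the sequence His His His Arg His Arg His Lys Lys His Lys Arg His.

13

Matching residues: His1, His2, His3, Arg4, His5, Arg6, His7, Lys8, Lys9, His10, Lys11, Arg12, His13.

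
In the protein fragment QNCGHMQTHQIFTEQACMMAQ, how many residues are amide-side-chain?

Asparagine (N) and glutamine (Q) have uncharged amide side chains.
Matching residues: Q1, N2, Q7, Q10, Q15, Q21.

6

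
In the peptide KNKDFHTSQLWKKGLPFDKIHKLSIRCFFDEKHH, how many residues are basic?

12

Lysine (K), arginine (R), and histidine (H) have basic, nitrogen-containing side chains.
Matching residues: K1, K3, H6, K12, K13, K19, H21, K22, R26, K32, H33, H34.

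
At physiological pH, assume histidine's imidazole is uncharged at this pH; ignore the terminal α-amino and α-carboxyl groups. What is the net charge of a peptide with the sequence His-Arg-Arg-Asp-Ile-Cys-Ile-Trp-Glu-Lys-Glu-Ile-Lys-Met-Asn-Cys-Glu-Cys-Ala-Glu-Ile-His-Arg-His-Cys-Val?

The side chains ionized at physiological pH are Lys/Arg (+1) and Asp/Glu (−1); with His treated as neutral, nothing else contributes.
Positive (K, R): Arg2, Arg3, Lys10, Lys13, Arg23 → +5.
Negative (D, E): Asp4, Glu9, Glu11, Glu17, Glu20 → −5.
Net charge = (+5) + (−5) = 0.

0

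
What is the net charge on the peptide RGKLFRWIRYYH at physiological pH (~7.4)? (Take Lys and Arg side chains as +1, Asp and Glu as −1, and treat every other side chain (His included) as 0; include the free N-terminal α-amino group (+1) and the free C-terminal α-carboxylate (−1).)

+4

Positive (K, R): R1, K3, R6, R9 → +4.
Negative (D, E): none → −0.
The N-terminus (+1) and C-terminus (−1) cancel.
Net charge = (+4) + (−0) = +4.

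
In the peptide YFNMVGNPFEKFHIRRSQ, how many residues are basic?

4

Lysine (K), arginine (R), and histidine (H) have basic, nitrogen-containing side chains.
Matching residues: K11, H13, R15, R16.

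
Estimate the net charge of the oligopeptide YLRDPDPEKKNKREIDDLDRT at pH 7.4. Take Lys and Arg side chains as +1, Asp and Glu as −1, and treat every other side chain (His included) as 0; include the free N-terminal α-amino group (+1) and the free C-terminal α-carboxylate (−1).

Positive (K, R): R3, K9, K10, K12, R13, R20 → +6.
Negative (D, E): D4, D6, E8, E14, D16, D17, D19 → −7.
The N-terminus (+1) and C-terminus (−1) cancel.
Net charge = (+6) + (−7) = −1.

-1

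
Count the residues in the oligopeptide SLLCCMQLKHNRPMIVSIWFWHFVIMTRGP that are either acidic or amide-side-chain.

2

Acidic: D, E. Amide-side-chain: N, Q.
Acidic residues here: none (0).
Amide-side-chain residues here: Q7, N11 (2).
The two groups share no amino acid, so total = 0 + 2 = 2.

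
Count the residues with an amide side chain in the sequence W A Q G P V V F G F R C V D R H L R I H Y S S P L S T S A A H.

Asparagine (N) and glutamine (Q) have uncharged amide side chains.
Matching residues: Q3.

1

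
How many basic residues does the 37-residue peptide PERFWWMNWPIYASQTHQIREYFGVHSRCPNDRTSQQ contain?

6

The basic amino acids are Lys (K), Arg (R), and His (H).
Matching residues: R3, H17, R20, H26, R28, R33.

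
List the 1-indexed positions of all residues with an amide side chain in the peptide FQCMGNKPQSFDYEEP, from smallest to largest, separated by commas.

Only N (asparagine) and Q (glutamine) carry a side-chain carboxamide.
Matching residues: Q2, N6, Q9.

2, 6, 9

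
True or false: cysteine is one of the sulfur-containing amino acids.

Cysteine (C, thiol) and methionine (M, thioether) are the two sulfur-containing amino acids.
Cysteine is in this group.

True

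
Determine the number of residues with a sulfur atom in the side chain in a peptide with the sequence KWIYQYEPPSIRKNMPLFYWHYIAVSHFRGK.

1

Cysteine (C, thiol) and methionine (M, thioether) are the two sulfur-containing amino acids.
Matching residues: M15.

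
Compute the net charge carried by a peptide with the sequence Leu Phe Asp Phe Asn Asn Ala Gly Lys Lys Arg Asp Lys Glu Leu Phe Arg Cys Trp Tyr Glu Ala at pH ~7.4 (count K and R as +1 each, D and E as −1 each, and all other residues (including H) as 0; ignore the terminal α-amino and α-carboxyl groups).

Positive (K, R): Lys9, Lys10, Arg11, Lys13, Arg17 → +5.
Negative (D, E): Asp3, Asp12, Glu14, Glu21 → −4.
Net charge = (+5) + (−4) = +1.

+1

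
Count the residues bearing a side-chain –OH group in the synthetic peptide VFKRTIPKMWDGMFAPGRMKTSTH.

4

S, T, and Y are the three residues with a side-chain hydroxyl.
Matching residues: T5, T21, S22, T23.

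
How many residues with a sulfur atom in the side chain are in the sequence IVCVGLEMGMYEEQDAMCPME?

6

Only Cys (C) and Met (M) have a sulfur atom in the side chain.
Matching residues: C3, M8, M10, M17, C18, M20.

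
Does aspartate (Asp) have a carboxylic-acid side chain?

Only D (aspartate) and E (glutamate) carry a side-chain carboxylic acid.
Aspartate is in this group.

Yes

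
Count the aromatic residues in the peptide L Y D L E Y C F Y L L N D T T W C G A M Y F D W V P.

Phenylalanine (F), tryptophan (W), and tyrosine (Y) have aromatic ring side chains.
Matching residues: Y2, Y6, F8, Y9, W16, Y21, F22, W24.

8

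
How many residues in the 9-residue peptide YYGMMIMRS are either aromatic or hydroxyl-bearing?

3

Aromatic: F, W, Y. Hydroxyl-bearing: S, T, Y.
Aromatic residues here: Y1, Y2 (2).
Hydroxyl-bearing residues here: Y1, Y2, S9 (3).
Y is in both groups, so the 2 Y residues must not be double-counted.
Total = 2 + 3 − 2 = 3.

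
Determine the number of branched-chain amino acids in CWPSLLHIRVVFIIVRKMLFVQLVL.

Valine (V), leucine (L), and isoleucine (I) are the branched-chain amino acids.
Matching residues: L5, L6, I8, V10, V11, I13, I14, V15, L19, V21, L23, V24, L25.

13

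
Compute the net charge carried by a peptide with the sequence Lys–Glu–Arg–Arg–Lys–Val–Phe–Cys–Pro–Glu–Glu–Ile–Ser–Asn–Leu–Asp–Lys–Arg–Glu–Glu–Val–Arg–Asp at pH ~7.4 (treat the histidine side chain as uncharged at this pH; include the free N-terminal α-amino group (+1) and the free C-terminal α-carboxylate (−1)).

At pH ~7.4 the Lys and Arg side chains are protonated (+1), the Asp and Glu side chains are deprotonated (−1), and with His taken as neutral all other side chains carry no charge.
Positive (K, R): Lys1, Arg3, Arg4, Lys5, Lys17, Arg18, Arg22 → +7.
Negative (D, E): Glu2, Glu10, Glu11, Asp16, Glu19, Glu20, Asp23 → −7.
The N-terminus (+1) and C-terminus (−1) cancel.
Net charge = (+7) + (−7) = 0.

0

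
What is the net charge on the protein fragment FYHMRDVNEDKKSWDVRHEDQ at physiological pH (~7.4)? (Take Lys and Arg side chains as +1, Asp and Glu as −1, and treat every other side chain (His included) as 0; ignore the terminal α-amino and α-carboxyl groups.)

Positive (K, R): R5, K11, K12, R17 → +4.
Negative (D, E): D6, E9, D10, D15, E19, D20 → −6.
Net charge = (+4) + (−6) = −2.

-2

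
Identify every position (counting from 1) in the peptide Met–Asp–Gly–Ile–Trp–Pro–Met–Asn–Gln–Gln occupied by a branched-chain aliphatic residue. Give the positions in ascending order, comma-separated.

Matching residues: Ile4.

4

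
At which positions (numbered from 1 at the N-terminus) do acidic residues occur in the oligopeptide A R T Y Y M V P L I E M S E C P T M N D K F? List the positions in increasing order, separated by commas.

Aspartate (D) and glutamate (E) have carboxylic-acid side chains and are the acidic amino acids.
Matching residues: E11, E14, D20.

11, 14, 20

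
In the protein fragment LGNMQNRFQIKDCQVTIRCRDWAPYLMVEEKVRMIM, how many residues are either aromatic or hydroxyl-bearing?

4

Aromatic: F, W, Y. Hydroxyl-bearing: S, T, Y.
Aromatic residues here: F8, W22, Y25 (3).
Hydroxyl-bearing residues here: T16, Y25 (2).
Y is in both groups, so the 1 Y residue must not be double-counted.
Total = 3 + 2 − 1 = 4.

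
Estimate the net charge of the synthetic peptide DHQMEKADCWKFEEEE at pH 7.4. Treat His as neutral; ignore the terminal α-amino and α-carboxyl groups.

-5

Near pH 7.4, K and R contribute +1 each, D and E contribute −1 each, and every other side chain (His included, as stated) is uncharged.
Positive (K, R): K6, K11 → +2.
Negative (D, E): D1, E5, D8, E13, E14, E15, E16 → −7.
Net charge = (+2) + (−7) = −5.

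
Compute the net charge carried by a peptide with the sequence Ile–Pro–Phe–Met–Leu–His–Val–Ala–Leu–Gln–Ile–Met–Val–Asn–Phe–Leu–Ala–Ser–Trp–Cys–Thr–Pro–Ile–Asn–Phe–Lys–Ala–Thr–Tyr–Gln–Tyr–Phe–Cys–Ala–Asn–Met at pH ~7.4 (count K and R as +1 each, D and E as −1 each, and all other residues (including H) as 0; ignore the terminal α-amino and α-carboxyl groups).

+1

Positive (K, R): Lys26 → +1.
Negative (D, E): none → −0.
Net charge = (+1) + (−0) = +1.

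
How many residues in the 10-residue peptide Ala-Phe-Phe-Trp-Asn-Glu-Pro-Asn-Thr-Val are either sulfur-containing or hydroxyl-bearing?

1

Sulfur-containing: C, M. Hydroxyl-bearing: S, T, Y.
Sulfur-containing residues here: none (0).
Hydroxyl-bearing residues here: Thr9 (1).
The two groups share no amino acid, so total = 0 + 1 = 1.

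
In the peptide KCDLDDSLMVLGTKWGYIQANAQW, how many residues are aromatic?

F, W, and Y each carry an aromatic ring on the side chain.
Matching residues: W15, Y17, W24.

3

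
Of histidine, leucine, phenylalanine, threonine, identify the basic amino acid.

Lysine (K), arginine (R), and histidine (H) have basic, nitrogen-containing side chains.
Of the listed options, only histidine belongs to this group.

histidine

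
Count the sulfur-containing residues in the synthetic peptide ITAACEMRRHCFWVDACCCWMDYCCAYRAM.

10

The sulfur-bearing residues are cysteine (–SH) and methionine (–S–CH₃).
Matching residues: C5, M7, C11, C17, C18, C19, M21, C24, C25, M30.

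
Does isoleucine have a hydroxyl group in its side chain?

Serine (S), threonine (T), and tyrosine (Y) each carry a hydroxyl group on the side chain.
Isoleucine is not in this group.

No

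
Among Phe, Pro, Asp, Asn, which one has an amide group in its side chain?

Asparagine (N) and glutamine (Q) have uncharged amide side chains.
Of the listed options, only Asn belongs to this group.

Asn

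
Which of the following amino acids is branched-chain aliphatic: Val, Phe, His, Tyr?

Val

V, L, and I make up the branched-chain aliphatic group.
Of the listed options, only Val belongs to this group.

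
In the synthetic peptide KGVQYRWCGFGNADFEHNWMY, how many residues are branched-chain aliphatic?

Valine (V), leucine (L), and isoleucine (I) are the branched-chain amino acids.
Matching residues: V3.

1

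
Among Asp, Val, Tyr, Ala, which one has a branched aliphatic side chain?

Val

V, L, and I make up the branched-chain aliphatic group.
Of the listed options, only Val belongs to this group.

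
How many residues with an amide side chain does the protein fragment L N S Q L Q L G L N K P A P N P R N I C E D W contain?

6

The amide-side-chain residues are Asn (N) and Gln (Q).
Matching residues: N2, Q4, Q6, N10, N15, N18.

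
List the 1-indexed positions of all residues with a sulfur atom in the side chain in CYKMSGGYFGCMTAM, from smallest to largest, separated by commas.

The sulfur-bearing residues are cysteine (–SH) and methionine (–S–CH₃).
Matching residues: C1, M4, C11, M12, M15.

1, 4, 11, 12, 15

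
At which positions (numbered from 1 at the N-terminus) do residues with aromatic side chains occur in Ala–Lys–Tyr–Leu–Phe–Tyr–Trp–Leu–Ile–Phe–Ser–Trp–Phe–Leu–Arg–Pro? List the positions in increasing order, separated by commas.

F, W, and Y each carry an aromatic ring on the side chain.
Matching residues: Tyr3, Phe5, Tyr6, Trp7, Phe10, Trp12, Phe13.

3, 5, 6, 7, 10, 12, 13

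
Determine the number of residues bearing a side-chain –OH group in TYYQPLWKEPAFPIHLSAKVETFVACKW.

5

S, T, and Y are the three residues with a side-chain hydroxyl.
Matching residues: T1, Y2, Y3, S17, T22.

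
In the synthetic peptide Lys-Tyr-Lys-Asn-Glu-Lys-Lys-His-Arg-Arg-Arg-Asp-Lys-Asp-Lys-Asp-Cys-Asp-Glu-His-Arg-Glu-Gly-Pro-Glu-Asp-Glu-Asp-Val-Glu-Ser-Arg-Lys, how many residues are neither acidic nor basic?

7

Acidic: D, E. Basic: K, R, H. All other residues are neither.
Matching residues: Tyr2, Asn4, Cys17, Gly23, Pro24, Val29, Ser31.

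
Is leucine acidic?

No

The acidic residues are Asp (D) and Glu (E), whose side chains end in a carboxylate group.
Leucine is not in this group.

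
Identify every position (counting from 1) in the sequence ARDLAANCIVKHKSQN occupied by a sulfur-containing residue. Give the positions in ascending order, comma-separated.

The sulfur-bearing residues are cysteine (–SH) and methionine (–S–CH₃).
Matching residues: C8.

8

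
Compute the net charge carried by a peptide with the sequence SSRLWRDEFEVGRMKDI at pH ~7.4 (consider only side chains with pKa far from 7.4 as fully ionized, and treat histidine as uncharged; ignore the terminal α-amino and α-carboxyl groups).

Near pH 7.4, K and R contribute +1 each, D and E contribute −1 each, and every other side chain (His included, as stated) is uncharged.
Positive (K, R): R3, R6, R13, K15 → +4.
Negative (D, E): D7, E8, E10, D16 → −4.
Net charge = (+4) + (−4) = 0.

0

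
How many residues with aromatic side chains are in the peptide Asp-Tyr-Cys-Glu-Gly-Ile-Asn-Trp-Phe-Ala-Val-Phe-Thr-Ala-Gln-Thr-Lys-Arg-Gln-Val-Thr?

Phenylalanine (F), tryptophan (W), and tyrosine (Y) have aromatic ring side chains.
Matching residues: Tyr2, Trp8, Phe9, Phe12.

4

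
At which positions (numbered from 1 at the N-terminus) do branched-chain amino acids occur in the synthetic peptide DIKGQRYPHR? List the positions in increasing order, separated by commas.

Valine (V), leucine (L), and isoleucine (I) are the branched-chain amino acids.
Matching residues: I2.

2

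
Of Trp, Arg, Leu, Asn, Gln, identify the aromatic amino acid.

F, W, and Y each carry an aromatic ring on the side chain.
Of the listed options, only Trp belongs to this group.

Trp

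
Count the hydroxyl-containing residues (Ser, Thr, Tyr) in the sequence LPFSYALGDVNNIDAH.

2

Matching residues: S4, Y5.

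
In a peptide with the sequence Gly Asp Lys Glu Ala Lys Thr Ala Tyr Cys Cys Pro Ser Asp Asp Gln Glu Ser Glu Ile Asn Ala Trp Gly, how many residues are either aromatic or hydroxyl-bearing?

Aromatic: F, W, Y. Hydroxyl-bearing: S, T, Y.
Aromatic residues here: Tyr9, Trp23 (2).
Hydroxyl-bearing residues here: Thr7, Tyr9, Ser13, Ser18 (4).
Y is in both groups, so the 1 Y residue must not be double-counted.
Total = 2 + 4 − 1 = 5.

5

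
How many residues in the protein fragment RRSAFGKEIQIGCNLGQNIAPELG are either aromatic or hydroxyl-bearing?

2

Aromatic: F, W, Y. Hydroxyl-bearing: S, T, Y.
Aromatic residues here: F5 (1).
Hydroxyl-bearing residues here: S3 (1).
(Y belongs to both groups, but none appear in this sequence.) Total = 1 + 1 = 2.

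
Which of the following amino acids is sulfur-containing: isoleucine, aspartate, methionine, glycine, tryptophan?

Only Cys (C) and Met (M) have a sulfur atom in the side chain.
Of the listed options, only methionine belongs to this group.

methionine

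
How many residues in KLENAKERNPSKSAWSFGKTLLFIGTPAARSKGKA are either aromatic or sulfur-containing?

Aromatic: F, W, Y. Sulfur-containing: C, M.
Aromatic residues here: W15, F17, F23 (3).
Sulfur-containing residues here: none (0).
The two groups share no amino acid, so total = 3 + 0 = 3.

3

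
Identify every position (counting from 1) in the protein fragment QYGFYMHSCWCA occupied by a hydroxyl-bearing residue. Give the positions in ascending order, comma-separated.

Serine (S), threonine (T), and tyrosine (Y) each carry a hydroxyl group on the side chain.
Matching residues: Y2, Y5, S8.

2, 5, 8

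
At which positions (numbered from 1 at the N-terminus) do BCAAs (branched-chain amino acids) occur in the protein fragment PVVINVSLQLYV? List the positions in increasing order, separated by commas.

The BCAAs are Val, Leu, and Ile — aliphatic side chains with a branch point.
Matching residues: V2, V3, I4, V6, L8, L10, V12.

2, 3, 4, 6, 8, 10, 12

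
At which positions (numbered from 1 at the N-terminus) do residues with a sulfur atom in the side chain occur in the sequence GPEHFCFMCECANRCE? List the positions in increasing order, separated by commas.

6, 8, 9, 11, 15

Cysteine (C, thiol) and methionine (M, thioether) are the two sulfur-containing amino acids.
Matching residues: C6, M8, C9, C11, C15.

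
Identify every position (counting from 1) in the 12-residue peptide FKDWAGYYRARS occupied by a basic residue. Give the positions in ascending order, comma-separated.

2, 9, 11

The basic amino acids are Lys (K), Arg (R), and His (H).
Matching residues: K2, R9, R11.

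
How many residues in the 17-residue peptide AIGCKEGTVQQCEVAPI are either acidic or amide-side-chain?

Acidic: D, E. Amide-side-chain: N, Q.
Acidic residues here: E6, E13 (2).
Amide-side-chain residues here: Q10, Q11 (2).
The two groups share no amino acid, so total = 2 + 2 = 4.

4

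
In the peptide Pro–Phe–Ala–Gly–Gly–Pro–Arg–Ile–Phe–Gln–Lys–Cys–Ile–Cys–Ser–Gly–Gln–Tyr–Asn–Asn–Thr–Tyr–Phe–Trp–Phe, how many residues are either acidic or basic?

2

Acidic: D, E. Basic: H, K, R.
Acidic residues here: none (0).
Basic residues here: Arg7, Lys11 (2).
The two groups share no amino acid, so total = 0 + 2 = 2.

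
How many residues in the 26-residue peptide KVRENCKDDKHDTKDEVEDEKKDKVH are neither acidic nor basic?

Acidic: D, E. Basic: K, R, H. All other residues are neither.
Matching residues: V2, N5, C6, T13, V17, V25.

6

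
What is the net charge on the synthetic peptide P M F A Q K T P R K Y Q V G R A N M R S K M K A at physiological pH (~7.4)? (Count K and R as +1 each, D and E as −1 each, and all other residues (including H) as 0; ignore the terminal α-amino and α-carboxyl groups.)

+7

Positive (K, R): K6, R9, K10, R15, R19, K21, K23 → +7.
Negative (D, E): none → −0.
Net charge = (+7) + (−0) = +7.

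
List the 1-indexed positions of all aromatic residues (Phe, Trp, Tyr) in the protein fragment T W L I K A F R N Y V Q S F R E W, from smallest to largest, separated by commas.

Matching residues: W2, F7, Y10, F14, W17.

2, 7, 10, 14, 17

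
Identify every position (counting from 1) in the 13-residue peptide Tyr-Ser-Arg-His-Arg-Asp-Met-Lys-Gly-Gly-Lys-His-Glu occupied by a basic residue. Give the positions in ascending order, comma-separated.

K, R, and H are the three residues with basic side chains (ε-amine, guanidinium, and imidazole respectively).
Matching residues: Arg3, His4, Arg5, Lys8, Lys11, His12.

3, 4, 5, 8, 11, 12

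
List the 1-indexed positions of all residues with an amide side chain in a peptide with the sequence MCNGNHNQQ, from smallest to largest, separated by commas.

Asparagine (N) and glutamine (Q) have uncharged amide side chains.
Matching residues: N3, N5, N7, Q8, Q9.

3, 5, 7, 8, 9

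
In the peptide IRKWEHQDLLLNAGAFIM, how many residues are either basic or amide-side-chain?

5

Basic: H, K, R. Amide-side-chain: N, Q.
Basic residues here: R2, K3, H6 (3).
Amide-side-chain residues here: Q7, N12 (2).
The two groups share no amino acid, so total = 3 + 2 = 5.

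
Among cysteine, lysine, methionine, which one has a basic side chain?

The basic amino acids are Lys (K), Arg (R), and His (H).
Of the listed options, only lysine belongs to this group.

lysine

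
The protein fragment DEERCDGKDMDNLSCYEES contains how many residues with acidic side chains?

The acidic residues are Asp (D) and Glu (E), whose side chains end in a carboxylate group.
Matching residues: D1, E2, E3, D6, D9, D11, E17, E18.

8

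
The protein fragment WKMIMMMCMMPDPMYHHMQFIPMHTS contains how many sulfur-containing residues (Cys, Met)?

Matching residues: M3, M5, M6, M7, C8, M9, M10, M14, M18, M23.

10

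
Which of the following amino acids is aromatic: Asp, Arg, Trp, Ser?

Trp

The aromatic amino acids are Phe (F, benzyl), Trp (W, indole), and Tyr (Y, phenol).
Of the listed options, only Trp belongs to this group.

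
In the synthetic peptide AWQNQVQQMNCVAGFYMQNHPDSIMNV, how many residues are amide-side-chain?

9

Only N (asparagine) and Q (glutamine) carry a side-chain carboxamide.
Matching residues: Q3, N4, Q5, Q7, Q8, N10, Q18, N19, N26.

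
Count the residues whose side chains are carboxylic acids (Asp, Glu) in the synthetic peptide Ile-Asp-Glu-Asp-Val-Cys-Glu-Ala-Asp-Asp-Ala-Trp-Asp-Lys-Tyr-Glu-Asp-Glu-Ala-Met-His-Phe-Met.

10

Matching residues: Asp2, Glu3, Asp4, Glu7, Asp9, Asp10, Asp13, Glu16, Asp17, Glu18.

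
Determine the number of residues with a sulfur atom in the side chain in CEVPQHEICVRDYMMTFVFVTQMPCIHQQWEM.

7

Only Cys (C) and Met (M) have a sulfur atom in the side chain.
Matching residues: C1, C9, M14, M15, M23, C25, M32.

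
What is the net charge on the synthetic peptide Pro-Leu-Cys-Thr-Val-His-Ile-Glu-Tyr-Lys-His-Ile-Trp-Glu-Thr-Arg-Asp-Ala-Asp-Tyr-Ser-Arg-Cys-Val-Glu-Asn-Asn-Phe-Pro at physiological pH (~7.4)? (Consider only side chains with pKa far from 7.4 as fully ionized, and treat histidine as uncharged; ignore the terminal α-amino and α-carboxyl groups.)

-2

Near pH 7.4, K and R contribute +1 each, D and E contribute −1 each, and every other side chain (His included, as stated) is uncharged.
Positive (K, R): Lys10, Arg16, Arg22 → +3.
Negative (D, E): Glu8, Glu14, Asp17, Asp19, Glu25 → −5.
Net charge = (+3) + (−5) = −2.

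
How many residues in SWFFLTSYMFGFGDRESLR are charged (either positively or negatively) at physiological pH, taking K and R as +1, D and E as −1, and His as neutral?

Charged side chains at pH ~7.4: K, R (positive); D, E (negative).
Matching residues: D14, R15, E16, R19.

4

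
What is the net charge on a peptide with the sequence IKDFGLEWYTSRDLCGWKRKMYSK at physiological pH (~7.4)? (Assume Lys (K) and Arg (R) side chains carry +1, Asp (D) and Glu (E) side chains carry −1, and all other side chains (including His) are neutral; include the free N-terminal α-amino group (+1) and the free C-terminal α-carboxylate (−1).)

Positive (K, R): K2, R12, K18, R19, K20, K24 → +6.
Negative (D, E): D3, E7, D13 → −3.
The N-terminus (+1) and C-terminus (−1) cancel.
Net charge = (+6) + (−3) = +3.

+3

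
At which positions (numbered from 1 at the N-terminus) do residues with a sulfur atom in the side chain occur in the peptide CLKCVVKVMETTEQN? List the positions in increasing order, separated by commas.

1, 4, 9

Only Cys (C) and Met (M) have a sulfur atom in the side chain.
Matching residues: C1, C4, M9.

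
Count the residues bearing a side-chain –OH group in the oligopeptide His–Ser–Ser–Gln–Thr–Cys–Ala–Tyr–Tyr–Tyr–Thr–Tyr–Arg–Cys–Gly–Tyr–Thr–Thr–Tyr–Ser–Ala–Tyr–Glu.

14

Serine (S), threonine (T), and tyrosine (Y) each carry a hydroxyl group on the side chain.
Matching residues: Ser2, Ser3, Thr5, Tyr8, Tyr9, Tyr10, Thr11, Tyr12, Tyr16, Thr17, Thr18, Tyr19, Ser20, Tyr22.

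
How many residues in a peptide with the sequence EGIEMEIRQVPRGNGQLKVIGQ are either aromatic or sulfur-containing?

Aromatic: F, W, Y. Sulfur-containing: C, M.
Aromatic residues here: none (0).
Sulfur-containing residues here: M5 (1).
The two groups share no amino acid, so total = 0 + 1 = 1.

1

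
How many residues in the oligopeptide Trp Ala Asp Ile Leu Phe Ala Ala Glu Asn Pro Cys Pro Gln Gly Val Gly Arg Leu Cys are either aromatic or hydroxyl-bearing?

2

Aromatic: F, W, Y. Hydroxyl-bearing: S, T, Y.
Aromatic residues here: Trp1, Phe6 (2).
Hydroxyl-bearing residues here: none (0).
(Y belongs to both groups, but none appear in this sequence.) Total = 2 + 0 = 2.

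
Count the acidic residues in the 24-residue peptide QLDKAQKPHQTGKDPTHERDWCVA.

4

Aspartate (D) and glutamate (E) have carboxylic-acid side chains and are the acidic amino acids.
Matching residues: D3, D14, E18, D20.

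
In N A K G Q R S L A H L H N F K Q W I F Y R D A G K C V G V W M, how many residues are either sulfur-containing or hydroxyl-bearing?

Sulfur-containing: C, M. Hydroxyl-bearing: S, T, Y.
Sulfur-containing residues here: C26, M31 (2).
Hydroxyl-bearing residues here: S7, Y20 (2).
The two groups share no amino acid, so total = 2 + 2 = 4.

4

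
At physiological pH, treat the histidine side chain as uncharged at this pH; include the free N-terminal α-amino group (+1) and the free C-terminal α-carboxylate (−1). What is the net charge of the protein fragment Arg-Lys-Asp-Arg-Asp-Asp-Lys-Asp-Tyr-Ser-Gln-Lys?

+1

At pH ~7.4 the Lys and Arg side chains are protonated (+1), the Asp and Glu side chains are deprotonated (−1), and with His taken as neutral all other side chains carry no charge.
Positive (K, R): Arg1, Lys2, Arg4, Lys7, Lys12 → +5.
Negative (D, E): Asp3, Asp5, Asp6, Asp8 → −4.
The N-terminus (+1) and C-terminus (−1) cancel.
Net charge = (+5) + (−4) = +1.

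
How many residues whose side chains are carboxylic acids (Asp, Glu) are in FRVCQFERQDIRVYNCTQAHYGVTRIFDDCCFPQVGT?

4

Matching residues: E7, D10, D28, D29.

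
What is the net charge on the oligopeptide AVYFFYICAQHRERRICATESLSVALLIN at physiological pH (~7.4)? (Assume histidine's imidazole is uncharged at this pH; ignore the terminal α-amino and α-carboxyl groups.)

+1

Near pH 7.4, K and R contribute +1 each, D and E contribute −1 each, and every other side chain (His included, as stated) is uncharged.
Positive (K, R): R12, R14, R15 → +3.
Negative (D, E): E13, E20 → −2.
Net charge = (+3) + (−2) = +1.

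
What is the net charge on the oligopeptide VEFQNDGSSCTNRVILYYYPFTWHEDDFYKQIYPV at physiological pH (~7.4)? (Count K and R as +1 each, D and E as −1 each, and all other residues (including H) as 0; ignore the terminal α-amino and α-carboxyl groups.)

-3

Positive (K, R): R13, K30 → +2.
Negative (D, E): E2, D6, E25, D26, D27 → −5.
Net charge = (+2) + (−5) = −3.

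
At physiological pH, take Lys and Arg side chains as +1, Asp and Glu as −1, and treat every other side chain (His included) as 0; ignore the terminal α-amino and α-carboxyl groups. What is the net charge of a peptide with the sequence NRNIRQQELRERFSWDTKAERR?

Positive (K, R): R2, R5, R10, R12, K18, R21, R22 → +7.
Negative (D, E): E8, E11, D16, E20 → −4.
Net charge = (+7) + (−4) = +3.

+3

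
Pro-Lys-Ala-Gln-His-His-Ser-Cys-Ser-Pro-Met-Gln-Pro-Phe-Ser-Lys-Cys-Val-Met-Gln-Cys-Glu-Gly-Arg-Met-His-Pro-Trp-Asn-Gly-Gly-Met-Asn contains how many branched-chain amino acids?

The BCAAs are Val, Leu, and Ile — aliphatic side chains with a branch point.
Matching residues: Val18.

1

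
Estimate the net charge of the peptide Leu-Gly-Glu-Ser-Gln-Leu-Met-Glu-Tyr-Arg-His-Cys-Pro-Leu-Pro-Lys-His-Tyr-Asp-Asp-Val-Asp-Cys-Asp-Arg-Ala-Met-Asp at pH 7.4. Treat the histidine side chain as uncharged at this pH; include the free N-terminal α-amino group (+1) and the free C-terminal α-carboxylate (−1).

The side chains ionized at physiological pH are Lys/Arg (+1) and Asp/Glu (−1); with His treated as neutral, nothing else contributes.
Positive (K, R): Arg10, Lys16, Arg25 → +3.
Negative (D, E): Glu3, Glu8, Asp19, Asp20, Asp22, Asp24, Asp28 → −7.
The N-terminus (+1) and C-terminus (−1) cancel.
Net charge = (+3) + (−7) = −4.

-4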